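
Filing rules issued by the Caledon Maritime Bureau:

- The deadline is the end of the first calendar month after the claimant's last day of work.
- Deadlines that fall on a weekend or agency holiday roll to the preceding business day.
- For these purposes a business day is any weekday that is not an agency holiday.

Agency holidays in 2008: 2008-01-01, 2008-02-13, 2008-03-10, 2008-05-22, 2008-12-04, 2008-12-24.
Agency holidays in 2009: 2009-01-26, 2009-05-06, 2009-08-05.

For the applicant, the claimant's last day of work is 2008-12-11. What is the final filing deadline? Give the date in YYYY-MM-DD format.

1 month after 2008-12-11 is January 2009; that month ends on 2009-01-31.
2009-01-31 is a Saturday; the preceding business day is 2009-01-30 (Friday).
Deadline: 2009-01-30.

2009-01-30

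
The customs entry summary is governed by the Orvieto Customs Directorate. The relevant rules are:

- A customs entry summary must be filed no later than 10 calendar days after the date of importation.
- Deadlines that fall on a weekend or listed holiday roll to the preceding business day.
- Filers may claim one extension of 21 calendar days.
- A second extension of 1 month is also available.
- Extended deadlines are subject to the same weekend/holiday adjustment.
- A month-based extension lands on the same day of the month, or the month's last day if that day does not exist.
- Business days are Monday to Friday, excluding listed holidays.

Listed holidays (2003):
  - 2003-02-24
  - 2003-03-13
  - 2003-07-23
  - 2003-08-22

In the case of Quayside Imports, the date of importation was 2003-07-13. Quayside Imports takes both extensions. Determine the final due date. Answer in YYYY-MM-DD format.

2003-09-12

10 calendar days after 2003-07-13 is 2003-07-23.
2003-07-23 is a listed holiday, so it moves to the preceding business day, 2003-07-22 (Tuesday).
With the 21-day extension, 2003-07-22 becomes 2003-08-12.
2003-08-12 is a Tuesday and not a listed holiday, so it stands.
Applying the 1 month extension: 1 month after 2003-08-12 is 2003-09-12.
Since 2003-09-12 is a Friday and not a holiday, the date is unchanged.
The final due date is 2003-09-12.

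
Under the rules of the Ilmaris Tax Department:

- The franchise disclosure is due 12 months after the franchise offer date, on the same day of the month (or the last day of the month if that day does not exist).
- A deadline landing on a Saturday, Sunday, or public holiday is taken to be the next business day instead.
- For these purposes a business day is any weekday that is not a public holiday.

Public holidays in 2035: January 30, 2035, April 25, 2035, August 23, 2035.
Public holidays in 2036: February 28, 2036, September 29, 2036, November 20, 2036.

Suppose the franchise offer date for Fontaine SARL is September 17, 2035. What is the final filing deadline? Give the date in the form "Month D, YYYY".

12 months after September 17, 2035, on the same day of the month, is September 17, 2036.
Since September 17, 2036 is a Wednesday and not a holiday, the date is unchanged.
Final deadline: September 17, 2036.

September 17, 2036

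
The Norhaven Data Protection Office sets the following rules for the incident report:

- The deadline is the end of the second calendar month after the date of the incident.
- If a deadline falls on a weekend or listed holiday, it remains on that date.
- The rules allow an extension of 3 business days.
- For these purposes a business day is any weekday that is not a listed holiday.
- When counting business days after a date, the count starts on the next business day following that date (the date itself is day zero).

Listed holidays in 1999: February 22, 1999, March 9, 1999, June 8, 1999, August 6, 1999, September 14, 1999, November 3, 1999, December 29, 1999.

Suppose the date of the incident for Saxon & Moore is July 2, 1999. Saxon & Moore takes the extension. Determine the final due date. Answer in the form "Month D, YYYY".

October 5, 1999

2 months after July 2, 1999 falls in September 1999; the last day of that month is September 30, 1999.
No adjustment is made for weekends or holidays, so September 30, 1999 stands.
Applying the 3-business-day extension: 3 business days after September 30, 1999 is October 5, 1999.
October 5, 1999 falls on a Tuesday. The rules make no weekend/holiday allowance, so it remains October 5, 1999.
So the filing is due October 5, 1999.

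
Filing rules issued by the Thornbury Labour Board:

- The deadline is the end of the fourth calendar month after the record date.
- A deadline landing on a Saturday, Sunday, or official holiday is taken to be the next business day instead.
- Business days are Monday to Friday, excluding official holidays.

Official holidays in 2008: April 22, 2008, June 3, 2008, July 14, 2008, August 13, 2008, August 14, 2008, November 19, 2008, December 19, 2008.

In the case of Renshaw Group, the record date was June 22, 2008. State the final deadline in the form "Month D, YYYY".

October 31, 2008

The fourth month after June 22, 2008 is October 2008, whose last day is October 31, 2008.
Since October 31, 2008 is a Friday and not a holiday, the date is unchanged.
The final due date is October 31, 2008.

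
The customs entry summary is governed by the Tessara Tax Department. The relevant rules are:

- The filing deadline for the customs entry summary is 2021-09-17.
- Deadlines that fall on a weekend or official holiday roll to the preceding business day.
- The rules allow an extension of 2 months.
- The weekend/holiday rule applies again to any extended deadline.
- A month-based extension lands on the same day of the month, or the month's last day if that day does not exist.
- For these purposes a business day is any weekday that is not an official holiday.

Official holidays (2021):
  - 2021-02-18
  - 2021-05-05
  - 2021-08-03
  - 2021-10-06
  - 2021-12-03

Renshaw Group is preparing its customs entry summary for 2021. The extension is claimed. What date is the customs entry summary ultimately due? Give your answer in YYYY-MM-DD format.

The statutory due date is 2021-09-17.
Since 2021-09-17 is a Friday and not a holiday, the date is unchanged.
The 2 months extension carries 2021-09-17 to 2021-11-17.
Since 2021-11-17 is a Wednesday and not a holiday, the date is unchanged.
So the filing is due 2021-11-17.

2021-11-17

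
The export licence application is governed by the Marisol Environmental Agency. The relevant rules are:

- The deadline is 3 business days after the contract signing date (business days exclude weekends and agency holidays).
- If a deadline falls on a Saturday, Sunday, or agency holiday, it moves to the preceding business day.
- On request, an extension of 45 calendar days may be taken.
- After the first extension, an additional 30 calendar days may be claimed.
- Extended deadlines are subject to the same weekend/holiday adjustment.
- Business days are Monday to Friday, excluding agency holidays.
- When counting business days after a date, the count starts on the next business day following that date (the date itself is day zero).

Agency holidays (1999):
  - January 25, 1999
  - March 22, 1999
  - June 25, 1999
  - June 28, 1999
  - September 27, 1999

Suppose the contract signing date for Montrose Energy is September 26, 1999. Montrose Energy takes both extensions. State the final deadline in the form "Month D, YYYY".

December 10, 1999

Starting the day after September 26, 1999 and counting 3 business days lands on September 30, 1999.
Since September 30, 1999 is a Thursday and not a holiday, the date is unchanged.
With the 45-day extension, September 30, 1999 becomes November 14, 1999.
November 14, 1999 falls on a Sunday. Rolling to the preceding business day gives November 12, 1999, a Friday.
Applying the 30-calendar-day extension: November 12, 1999 + 30 days = December 12, 1999.
December 12, 1999 is a Sunday; the preceding business day is December 10, 1999 (Friday).
The final due date is December 10, 1999.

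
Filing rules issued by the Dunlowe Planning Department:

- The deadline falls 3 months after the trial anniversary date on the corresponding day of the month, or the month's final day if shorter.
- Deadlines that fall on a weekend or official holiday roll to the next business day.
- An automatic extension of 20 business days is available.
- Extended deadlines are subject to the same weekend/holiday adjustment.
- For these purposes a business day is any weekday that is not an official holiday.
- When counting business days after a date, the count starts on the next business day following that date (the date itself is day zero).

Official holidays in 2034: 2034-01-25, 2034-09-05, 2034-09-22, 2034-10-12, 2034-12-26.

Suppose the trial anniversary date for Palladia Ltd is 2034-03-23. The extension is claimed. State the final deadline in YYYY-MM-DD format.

3 months after 2034-03-23, on the same day of the month, is 2034-06-23.
2034-06-23 is a Friday and not a listed holiday, so it stands.
The 20-business-day extension runs from 2034-06-23 to 2034-07-21.
2034-07-21 falls on a Friday, which is a business day, so no adjustment is needed.
So the filing is due 2034-07-21.

2034-07-21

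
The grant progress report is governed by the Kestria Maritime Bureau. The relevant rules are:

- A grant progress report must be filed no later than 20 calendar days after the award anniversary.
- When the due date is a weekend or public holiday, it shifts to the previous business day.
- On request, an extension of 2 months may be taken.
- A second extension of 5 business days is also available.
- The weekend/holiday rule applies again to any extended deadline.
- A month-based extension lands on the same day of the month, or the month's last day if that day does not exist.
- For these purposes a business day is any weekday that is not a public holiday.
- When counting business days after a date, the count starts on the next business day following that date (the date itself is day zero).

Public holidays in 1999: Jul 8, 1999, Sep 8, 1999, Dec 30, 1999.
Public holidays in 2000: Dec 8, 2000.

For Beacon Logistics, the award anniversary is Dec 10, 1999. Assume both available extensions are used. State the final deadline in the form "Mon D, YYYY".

Mar 7, 2000

20 calendar days after Dec 10, 1999 is Dec 30, 1999.
Dec 30, 1999 is a listed holiday, so it moves to the preceding business day, Dec 29, 1999 (Wednesday).
Add 2 months to Dec 29, 1999: Feb 29, 2000.
Feb 29, 2000 falls on a Tuesday, which is a business day, so no adjustment is needed.
The 5-business-day extension runs from Feb 29, 2000 to Mar 7, 2000.
Mar 7, 2000 (Tuesday) is already a business day.
The final due date is Mar 7, 2000.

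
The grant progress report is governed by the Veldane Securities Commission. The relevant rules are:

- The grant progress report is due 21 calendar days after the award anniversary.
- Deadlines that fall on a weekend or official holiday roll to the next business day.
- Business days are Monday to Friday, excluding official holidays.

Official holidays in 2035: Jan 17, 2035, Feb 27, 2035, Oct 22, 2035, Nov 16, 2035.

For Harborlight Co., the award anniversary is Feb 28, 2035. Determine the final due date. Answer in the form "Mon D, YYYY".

Adding 21 calendar days to Feb 28, 2035 gives Mar 21, 2035.
Mar 21, 2035 falls on a Wednesday, which is a business day, so no adjustment is needed.
Final deadline: Mar 21, 2035.

Mar 21, 2035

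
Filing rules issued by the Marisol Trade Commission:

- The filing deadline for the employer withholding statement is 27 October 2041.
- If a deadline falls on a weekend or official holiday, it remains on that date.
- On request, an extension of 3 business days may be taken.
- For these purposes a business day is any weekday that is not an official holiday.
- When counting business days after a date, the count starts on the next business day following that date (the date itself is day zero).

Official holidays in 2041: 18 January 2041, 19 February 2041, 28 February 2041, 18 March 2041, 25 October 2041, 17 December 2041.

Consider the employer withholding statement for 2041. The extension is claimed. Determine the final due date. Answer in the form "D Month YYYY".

The statutory due date is 27 October 2041.
27 October 2041 is a Sunday; no weekend or holiday adjustment applies.
Applying the 3-business-day extension: 3 business days after 27 October 2041 is 30 October 2041.
No adjustment is made for weekends or holidays, so 30 October 2041 stands.
Final deadline: 30 October 2041.

30 October 2041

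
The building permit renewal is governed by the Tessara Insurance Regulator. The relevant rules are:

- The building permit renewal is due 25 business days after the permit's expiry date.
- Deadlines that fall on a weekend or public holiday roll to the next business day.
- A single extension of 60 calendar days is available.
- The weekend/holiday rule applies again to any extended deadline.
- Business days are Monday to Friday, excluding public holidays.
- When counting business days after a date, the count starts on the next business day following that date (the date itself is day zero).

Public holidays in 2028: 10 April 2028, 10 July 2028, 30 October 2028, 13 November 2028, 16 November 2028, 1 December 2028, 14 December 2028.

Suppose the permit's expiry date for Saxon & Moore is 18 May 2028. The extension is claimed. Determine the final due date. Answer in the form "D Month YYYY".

21 August 2028

Counting 25 business days after 18 May 2028 (skipping weekends and listed holidays) reaches 22 June 2028.
22 June 2028 is a Thursday and not a listed holiday, so it stands.
The 60-calendar-day extension moves the deadline from 22 June 2028 to 21 August 2028.
21 August 2028 is a Monday and not a listed holiday, so it stands.
Deadline: 21 August 2028.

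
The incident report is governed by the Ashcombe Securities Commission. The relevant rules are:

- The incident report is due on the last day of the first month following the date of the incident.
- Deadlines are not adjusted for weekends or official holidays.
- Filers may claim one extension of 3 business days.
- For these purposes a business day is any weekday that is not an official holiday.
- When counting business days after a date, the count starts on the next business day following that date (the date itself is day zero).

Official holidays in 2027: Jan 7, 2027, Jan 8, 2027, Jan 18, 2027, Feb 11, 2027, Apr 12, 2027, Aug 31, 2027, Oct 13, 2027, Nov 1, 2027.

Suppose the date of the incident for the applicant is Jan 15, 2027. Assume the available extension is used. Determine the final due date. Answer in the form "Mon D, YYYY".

The first month after Jan 15, 2027 is February 2027, whose last day is Feb 28, 2027.
Feb 28, 2027 is a Sunday; no weekend or holiday adjustment applies.
Applying the 3-business-day extension: 3 business days after Feb 28, 2027 is Mar 3, 2027.
Mar 3, 2027 falls on a Wednesday. The rules make no weekend/holiday allowance, so it remains Mar 3, 2027.
Final deadline: Mar 3, 2027.

Mar 3, 2027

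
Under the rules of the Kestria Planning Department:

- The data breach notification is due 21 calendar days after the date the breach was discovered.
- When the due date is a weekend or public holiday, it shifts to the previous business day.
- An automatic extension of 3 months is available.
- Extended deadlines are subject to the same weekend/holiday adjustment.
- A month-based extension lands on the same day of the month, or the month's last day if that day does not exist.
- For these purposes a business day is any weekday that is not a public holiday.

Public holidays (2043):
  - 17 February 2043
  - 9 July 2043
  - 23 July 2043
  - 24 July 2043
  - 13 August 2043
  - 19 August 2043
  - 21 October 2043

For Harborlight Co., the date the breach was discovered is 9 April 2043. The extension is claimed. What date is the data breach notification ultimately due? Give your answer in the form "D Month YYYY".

30 July 2043

21 calendar days after 9 April 2043 is 30 April 2043.
30 April 2043 falls on a Thursday, which is a business day, so no adjustment is needed.
Add 3 months to 30 April 2043: 30 July 2043.
Since 30 July 2043 is a Thursday and not a holiday, the date is unchanged.
Final deadline: 30 July 2043.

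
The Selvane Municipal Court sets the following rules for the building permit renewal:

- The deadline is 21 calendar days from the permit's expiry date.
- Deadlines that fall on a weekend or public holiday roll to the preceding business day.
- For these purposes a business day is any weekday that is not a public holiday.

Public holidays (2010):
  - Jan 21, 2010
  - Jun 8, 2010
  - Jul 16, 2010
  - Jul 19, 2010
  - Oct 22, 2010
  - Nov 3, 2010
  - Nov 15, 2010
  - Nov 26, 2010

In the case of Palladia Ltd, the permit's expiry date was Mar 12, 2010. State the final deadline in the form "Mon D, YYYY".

21 calendar days after Mar 12, 2010 is Apr 2, 2010.
Apr 2, 2010 is a Friday and not a listed holiday, so it stands.
The final due date is Apr 2, 2010.

Apr 2, 2010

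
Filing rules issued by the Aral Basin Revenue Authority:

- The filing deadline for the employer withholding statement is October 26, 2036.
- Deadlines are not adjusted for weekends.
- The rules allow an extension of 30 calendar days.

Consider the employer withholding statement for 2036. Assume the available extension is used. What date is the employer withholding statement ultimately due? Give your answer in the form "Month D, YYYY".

Start from the fixed due date, October 26, 2036.
October 26, 2036 is a Sunday; no weekend or holiday adjustment applies.
With the 30-day extension, October 26, 2036 becomes November 25, 2036.
November 25, 2036 is a Tuesday; no weekend or holiday adjustment applies.
So the filing is due November 25, 2036.

November 25, 2036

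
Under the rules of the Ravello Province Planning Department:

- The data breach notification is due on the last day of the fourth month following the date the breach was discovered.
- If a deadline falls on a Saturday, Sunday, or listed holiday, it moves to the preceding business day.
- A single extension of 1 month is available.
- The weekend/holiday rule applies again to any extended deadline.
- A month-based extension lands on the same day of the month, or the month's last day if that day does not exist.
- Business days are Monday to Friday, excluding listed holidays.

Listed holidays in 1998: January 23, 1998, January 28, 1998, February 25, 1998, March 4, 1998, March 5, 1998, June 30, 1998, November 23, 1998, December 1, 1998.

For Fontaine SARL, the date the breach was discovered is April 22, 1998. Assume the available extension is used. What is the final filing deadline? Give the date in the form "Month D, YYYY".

4 months after April 22, 1998 falls in August 1998; the last day of that month is August 31, 1998.
August 31, 1998 falls on a Monday, which is a business day, so no adjustment is needed.
The 1 month extension carries August 31, 1998 to September 30, 1998 (day 31 does not exist in September, so the month's last day is used).
September 30, 1998 falls on a Wednesday, which is a business day, so no adjustment is needed.
Final deadline: September 30, 1998.

September 30, 1998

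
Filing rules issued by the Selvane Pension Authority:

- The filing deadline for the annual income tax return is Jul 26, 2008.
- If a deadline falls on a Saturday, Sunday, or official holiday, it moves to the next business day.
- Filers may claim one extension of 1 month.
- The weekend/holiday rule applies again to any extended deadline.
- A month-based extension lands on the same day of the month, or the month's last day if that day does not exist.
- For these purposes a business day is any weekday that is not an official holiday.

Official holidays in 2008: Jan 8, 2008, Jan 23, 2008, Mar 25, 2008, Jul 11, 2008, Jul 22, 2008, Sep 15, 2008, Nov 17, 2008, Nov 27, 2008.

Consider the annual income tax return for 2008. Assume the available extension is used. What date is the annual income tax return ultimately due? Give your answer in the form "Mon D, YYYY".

Aug 28, 2008

The stated deadline is Jul 26, 2008.
Jul 26, 2008 is a Saturday, so it moves to the next business day, Jul 28, 2008 (Monday).
The 1 month extension carries Jul 28, 2008 to Aug 28, 2008.
Aug 28, 2008 is a Thursday and not a listed holiday, so it stands.
So the filing is due Aug 28, 2008.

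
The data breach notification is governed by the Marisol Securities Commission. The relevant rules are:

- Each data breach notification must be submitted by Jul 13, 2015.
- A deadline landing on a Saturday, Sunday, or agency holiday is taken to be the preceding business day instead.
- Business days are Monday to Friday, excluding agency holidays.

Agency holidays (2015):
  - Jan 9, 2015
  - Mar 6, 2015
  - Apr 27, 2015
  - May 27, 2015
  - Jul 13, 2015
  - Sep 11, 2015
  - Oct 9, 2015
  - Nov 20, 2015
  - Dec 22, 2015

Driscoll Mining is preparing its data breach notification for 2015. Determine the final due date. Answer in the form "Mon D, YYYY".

The statutory due date is Jul 13, 2015.
Because Jul 13, 2015 is a listed holiday, the deadline becomes Jul 10, 2015 (Friday).
So the filing is due Jul 10, 2015.

Jul 10, 2015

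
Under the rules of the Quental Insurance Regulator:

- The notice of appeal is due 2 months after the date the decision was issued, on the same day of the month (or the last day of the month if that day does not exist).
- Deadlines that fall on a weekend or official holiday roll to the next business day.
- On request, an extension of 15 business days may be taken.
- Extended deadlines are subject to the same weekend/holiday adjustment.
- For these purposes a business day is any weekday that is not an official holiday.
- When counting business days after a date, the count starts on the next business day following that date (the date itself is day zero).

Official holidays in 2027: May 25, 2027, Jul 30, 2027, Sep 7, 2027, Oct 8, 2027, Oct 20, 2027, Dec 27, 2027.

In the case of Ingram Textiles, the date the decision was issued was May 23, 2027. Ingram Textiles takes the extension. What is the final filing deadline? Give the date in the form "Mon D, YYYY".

Aug 16, 2027

2 months after May 23, 2027, on the same day of the month, is Jul 23, 2027.
Jul 23, 2027 is a Friday and not a listed holiday, so it stands.
Applying the 15-business-day extension: 15 business days after Jul 23, 2027 is Aug 16, 2027.
Aug 16, 2027 is a Monday and not a listed holiday, so it stands.
The final due date is Aug 16, 2027.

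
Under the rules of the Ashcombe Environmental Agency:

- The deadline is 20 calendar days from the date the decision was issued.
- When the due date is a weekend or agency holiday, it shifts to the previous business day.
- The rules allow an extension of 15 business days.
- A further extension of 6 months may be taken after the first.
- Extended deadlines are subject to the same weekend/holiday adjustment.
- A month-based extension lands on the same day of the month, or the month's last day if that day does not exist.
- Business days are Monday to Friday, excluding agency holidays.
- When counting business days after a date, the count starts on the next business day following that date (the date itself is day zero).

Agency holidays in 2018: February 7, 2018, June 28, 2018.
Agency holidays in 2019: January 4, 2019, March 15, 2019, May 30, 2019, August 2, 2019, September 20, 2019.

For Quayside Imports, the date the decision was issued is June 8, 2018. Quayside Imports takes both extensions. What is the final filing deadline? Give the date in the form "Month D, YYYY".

January 18, 2019

From June 8, 2018, 20 calendar days later is June 28, 2018.
Because June 28, 2018 is a listed holiday, the deadline becomes June 27, 2018 (Wednesday).
Applying the 15-business-day extension: 15 business days after June 27, 2018 is July 19, 2018.
July 19, 2018 is a Thursday and not a listed holiday, so it stands.
The 6 months extension carries July 19, 2018 to January 19, 2019.
January 19, 2019 falls on a Saturday. Rolling to the preceding business day gives January 18, 2019, a Friday.
The final due date is January 18, 2019.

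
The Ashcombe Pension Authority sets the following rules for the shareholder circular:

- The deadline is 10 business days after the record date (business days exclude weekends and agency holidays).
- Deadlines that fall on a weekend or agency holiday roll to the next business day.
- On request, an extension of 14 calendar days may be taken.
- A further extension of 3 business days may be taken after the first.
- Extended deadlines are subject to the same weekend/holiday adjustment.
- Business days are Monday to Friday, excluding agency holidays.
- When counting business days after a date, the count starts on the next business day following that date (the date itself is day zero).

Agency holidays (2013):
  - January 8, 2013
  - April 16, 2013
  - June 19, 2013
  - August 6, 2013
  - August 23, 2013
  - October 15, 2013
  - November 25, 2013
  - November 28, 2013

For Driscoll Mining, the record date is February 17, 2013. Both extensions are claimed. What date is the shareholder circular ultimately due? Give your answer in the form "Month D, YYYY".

March 20, 2013

10 business days after February 17, 2013, excluding weekends and holidays, is March 1, 2013.
March 1, 2013 (Friday) is already a business day.
Add the 14 calendar-day extension to March 1, 2013: March 15, 2013.
March 15, 2013 is a Friday and not a listed holiday, so it stands.
Counting 3 further business days from March 15, 2013 reaches March 20, 2013.
March 20, 2013 (Wednesday) is already a business day.
Final deadline: March 20, 2013.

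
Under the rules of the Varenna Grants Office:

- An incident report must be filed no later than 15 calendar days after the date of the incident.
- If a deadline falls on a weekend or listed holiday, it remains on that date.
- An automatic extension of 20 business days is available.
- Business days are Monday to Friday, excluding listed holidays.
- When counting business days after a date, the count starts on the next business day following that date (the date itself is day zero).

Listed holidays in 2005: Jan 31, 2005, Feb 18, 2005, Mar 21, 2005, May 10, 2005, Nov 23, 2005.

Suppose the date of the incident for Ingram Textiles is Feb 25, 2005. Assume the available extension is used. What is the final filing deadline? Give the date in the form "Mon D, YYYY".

Apr 11, 2005

15 calendar days after Feb 25, 2005 is Mar 12, 2005.
No adjustment is made for weekends or holidays, so Mar 12, 2005 stands.
Counting 20 further business days from Mar 12, 2005 reaches Apr 11, 2005.
Apr 11, 2005 falls on a Monday. The rules make no weekend/holiday allowance, so it remains Apr 11, 2005.
Deadline: Apr 11, 2005.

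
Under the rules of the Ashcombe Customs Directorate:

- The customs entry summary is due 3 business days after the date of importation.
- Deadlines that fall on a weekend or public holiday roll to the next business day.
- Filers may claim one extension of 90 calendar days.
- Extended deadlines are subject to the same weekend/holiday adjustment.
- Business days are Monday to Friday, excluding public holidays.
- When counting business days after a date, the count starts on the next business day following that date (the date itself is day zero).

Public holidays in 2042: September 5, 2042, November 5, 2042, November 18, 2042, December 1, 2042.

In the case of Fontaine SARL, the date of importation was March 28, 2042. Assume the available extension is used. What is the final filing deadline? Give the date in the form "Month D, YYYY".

July 1, 2042

3 business days after March 28, 2042, excluding weekends and holidays, is April 2, 2042.
April 2, 2042 is a Wednesday and not a listed holiday, so it stands.
With the 90-day extension, April 2, 2042 becomes July 1, 2042.
July 1, 2042 (Tuesday) is already a business day.
The final due date is July 1, 2042.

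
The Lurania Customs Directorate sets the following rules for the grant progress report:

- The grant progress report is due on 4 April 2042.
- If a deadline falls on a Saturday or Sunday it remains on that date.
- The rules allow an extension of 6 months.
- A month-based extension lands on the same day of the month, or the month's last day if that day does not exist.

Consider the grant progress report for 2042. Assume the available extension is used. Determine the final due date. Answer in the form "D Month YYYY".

4 October 2042

The stated deadline is 4 April 2042.
No adjustment is made for weekends or holidays, so 4 April 2042 stands.
Add 6 months to 4 April 2042: 4 October 2042.
No adjustment is made for weekends or holidays, so 4 October 2042 stands.
Final deadline: 4 October 2042.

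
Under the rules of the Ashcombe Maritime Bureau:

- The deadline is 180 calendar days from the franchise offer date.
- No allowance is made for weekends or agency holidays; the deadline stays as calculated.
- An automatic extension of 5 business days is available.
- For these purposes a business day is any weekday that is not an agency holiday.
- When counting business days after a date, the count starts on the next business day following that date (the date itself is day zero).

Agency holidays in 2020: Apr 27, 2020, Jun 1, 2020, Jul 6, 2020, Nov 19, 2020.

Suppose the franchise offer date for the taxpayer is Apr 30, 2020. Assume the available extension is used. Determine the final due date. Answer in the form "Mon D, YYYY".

Nov 3, 2020

Adding 180 calendar days to Apr 30, 2020 gives Oct 27, 2020.
Oct 27, 2020 falls on a Tuesday. The rules make no weekend/holiday allowance, so it remains Oct 27, 2020.
Counting 5 further business days from Oct 27, 2020 reaches Nov 3, 2020.
Nov 3, 2020 is a Tuesday; no weekend or holiday adjustment applies.
Final deadline: Nov 3, 2020.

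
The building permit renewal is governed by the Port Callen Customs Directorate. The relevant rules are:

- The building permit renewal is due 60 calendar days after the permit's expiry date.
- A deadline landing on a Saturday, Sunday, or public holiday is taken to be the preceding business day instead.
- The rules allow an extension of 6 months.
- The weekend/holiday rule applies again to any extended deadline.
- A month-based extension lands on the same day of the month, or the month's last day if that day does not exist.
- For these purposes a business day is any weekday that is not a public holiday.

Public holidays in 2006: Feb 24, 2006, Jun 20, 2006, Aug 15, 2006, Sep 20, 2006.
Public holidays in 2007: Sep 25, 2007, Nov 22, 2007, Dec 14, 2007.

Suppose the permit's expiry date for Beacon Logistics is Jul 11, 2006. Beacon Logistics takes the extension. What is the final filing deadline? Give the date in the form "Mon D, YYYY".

Mar 8, 2007

Adding 60 calendar days to Jul 11, 2006 gives Sep 9, 2006.
Because Sep 9, 2006 is a Saturday, the deadline becomes Sep 8, 2006 (Friday).
Add 6 months to Sep 8, 2006: Mar 8, 2007.
Since Mar 8, 2007 is a Thursday and not a holiday, the date is unchanged.
Deadline: Mar 8, 2007.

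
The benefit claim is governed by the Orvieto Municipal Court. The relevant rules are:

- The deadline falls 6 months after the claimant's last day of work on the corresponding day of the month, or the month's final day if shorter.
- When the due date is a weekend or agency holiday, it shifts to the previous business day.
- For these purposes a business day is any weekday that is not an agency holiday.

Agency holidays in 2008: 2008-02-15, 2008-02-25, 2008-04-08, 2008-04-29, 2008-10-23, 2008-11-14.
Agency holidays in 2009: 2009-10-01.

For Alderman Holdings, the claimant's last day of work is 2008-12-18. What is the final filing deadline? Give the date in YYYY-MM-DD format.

2009-06-18

Moving 6 months forward from 2008-12-18 on the corresponding day gives 2009-06-18.
Since 2009-06-18 is a Thursday and not a holiday, the date is unchanged.
Final deadline: 2009-06-18.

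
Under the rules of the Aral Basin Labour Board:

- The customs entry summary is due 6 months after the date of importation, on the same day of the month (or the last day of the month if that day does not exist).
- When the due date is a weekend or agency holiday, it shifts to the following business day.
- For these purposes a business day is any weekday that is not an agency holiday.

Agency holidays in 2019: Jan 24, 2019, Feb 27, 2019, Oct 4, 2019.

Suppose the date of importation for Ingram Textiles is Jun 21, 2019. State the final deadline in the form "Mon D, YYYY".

Dec 23, 2019

Moving 6 months forward from Jun 21, 2019 on the corresponding day gives Dec 21, 2019.
Because Dec 21, 2019 is a Saturday, the deadline becomes Dec 23, 2019 (Monday).
The final due date is Dec 23, 2019.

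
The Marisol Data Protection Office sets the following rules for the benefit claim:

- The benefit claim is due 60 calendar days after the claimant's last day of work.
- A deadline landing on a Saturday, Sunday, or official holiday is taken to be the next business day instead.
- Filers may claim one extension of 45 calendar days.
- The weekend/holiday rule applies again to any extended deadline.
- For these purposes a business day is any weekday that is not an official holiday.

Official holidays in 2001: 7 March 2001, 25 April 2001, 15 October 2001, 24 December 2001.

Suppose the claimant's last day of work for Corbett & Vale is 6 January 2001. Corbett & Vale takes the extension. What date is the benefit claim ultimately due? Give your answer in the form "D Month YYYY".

23 April 2001

Trigger date 6 January 2001 + 60 calendar days = 7 March 2001.
Because 7 March 2001 is a listed holiday, the deadline becomes 8 March 2001 (Thursday).
The 45-calendar-day extension moves the deadline from 8 March 2001 to 22 April 2001.
Because 22 April 2001 is a Sunday, the deadline becomes 23 April 2001 (Monday).
The final due date is 23 April 2001.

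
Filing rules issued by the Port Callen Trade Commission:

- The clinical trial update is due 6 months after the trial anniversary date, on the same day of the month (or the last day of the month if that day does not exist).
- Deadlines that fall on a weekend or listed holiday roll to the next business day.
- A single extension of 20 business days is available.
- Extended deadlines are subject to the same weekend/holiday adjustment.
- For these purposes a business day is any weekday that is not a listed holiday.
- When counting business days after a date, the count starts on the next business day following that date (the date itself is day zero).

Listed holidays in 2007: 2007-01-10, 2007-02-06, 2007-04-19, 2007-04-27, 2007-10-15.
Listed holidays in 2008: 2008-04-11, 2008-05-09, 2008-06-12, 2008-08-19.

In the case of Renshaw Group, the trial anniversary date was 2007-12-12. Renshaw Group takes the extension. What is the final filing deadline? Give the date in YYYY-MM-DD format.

6 months from 2007-12-12 is 2008-06-12.
2008-06-12 is a listed holiday, so it moves to the next business day, 2008-06-13 (Friday).
The 20-business-day extension runs from 2008-06-13 to 2008-07-11.
2008-07-11 (Friday) is already a business day.
Deadline: 2008-07-11.

2008-07-11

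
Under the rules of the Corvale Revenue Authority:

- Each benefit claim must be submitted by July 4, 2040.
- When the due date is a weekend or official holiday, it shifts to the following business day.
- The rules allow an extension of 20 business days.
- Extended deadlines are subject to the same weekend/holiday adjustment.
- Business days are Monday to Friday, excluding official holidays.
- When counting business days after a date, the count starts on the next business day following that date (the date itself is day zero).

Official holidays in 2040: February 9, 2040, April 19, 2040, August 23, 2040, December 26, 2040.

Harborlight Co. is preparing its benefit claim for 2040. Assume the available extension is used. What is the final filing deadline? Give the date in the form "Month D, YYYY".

August 1, 2040

Start from the fixed due date, July 4, 2040.
Since July 4, 2040 is a Wednesday and not a holiday, the date is unchanged.
The 20-business-day extension runs from July 4, 2040 to August 1, 2040.
August 1, 2040 (Wednesday) is already a business day.
Final deadline: August 1, 2040.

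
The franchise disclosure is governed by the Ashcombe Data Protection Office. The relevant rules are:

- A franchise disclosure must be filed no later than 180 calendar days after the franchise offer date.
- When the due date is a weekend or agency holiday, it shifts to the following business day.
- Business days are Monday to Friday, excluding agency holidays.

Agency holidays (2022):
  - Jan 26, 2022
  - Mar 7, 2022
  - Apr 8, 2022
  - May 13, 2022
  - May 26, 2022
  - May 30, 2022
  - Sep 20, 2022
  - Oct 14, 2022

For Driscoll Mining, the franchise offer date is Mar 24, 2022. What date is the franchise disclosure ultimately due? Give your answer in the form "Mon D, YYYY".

From Mar 24, 2022, 180 calendar days later is Sep 20, 2022.
Sep 20, 2022 is a listed holiday, so it moves to the next business day, Sep 21, 2022 (Wednesday).
Final deadline: Sep 21, 2022.

Sep 21, 2022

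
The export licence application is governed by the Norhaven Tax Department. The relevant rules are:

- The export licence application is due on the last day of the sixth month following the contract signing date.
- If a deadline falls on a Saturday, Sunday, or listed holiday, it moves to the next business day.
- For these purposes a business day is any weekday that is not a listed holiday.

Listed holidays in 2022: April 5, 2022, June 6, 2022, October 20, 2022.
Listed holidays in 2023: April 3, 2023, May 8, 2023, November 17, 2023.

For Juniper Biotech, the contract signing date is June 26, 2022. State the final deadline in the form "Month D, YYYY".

6 months after June 26, 2022 is December 2022; that month ends on December 31, 2022.
December 31, 2022 falls on a Saturday. Rolling to the next business day gives January 2, 2023, a Monday.
Deadline: January 2, 2023.

January 2, 2023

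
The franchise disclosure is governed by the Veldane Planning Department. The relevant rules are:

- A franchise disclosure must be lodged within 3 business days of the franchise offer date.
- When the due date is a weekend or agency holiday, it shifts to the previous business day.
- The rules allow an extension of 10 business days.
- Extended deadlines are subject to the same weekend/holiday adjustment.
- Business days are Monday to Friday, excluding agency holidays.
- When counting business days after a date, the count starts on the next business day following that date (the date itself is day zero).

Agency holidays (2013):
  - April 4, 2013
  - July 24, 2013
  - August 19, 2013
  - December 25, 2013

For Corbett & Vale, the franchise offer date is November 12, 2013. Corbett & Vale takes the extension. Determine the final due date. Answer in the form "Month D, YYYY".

November 29, 2013

Starting the day after November 12, 2013 and counting 3 business days lands on November 15, 2013.
November 15, 2013 falls on a Friday, which is a business day, so no adjustment is needed.
The 10-business-day extension runs from November 15, 2013 to November 29, 2013.
November 29, 2013 falls on a Friday, which is a business day, so no adjustment is needed.
Deadline: November 29, 2013.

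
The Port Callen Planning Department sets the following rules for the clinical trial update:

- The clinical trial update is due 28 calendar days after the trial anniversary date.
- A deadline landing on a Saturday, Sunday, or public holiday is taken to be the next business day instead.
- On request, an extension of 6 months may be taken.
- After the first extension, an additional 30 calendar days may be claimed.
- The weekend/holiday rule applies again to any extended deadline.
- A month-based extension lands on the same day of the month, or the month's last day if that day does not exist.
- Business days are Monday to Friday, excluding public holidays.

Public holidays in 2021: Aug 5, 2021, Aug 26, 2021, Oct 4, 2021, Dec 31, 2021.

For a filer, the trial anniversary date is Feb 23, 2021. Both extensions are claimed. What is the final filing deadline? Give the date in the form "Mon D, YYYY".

Oct 25, 2021

28 calendar days after Feb 23, 2021 is Mar 23, 2021.
Mar 23, 2021 (Tuesday) is already a business day.
The 6 months extension carries Mar 23, 2021 to Sep 23, 2021.
Since Sep 23, 2021 is a Thursday and not a holiday, the date is unchanged.
With the 30-day extension, Sep 23, 2021 becomes Oct 23, 2021.
Oct 23, 2021 is a Saturday, so it moves to the next business day, Oct 25, 2021 (Monday).
The final due date is Oct 25, 2021.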